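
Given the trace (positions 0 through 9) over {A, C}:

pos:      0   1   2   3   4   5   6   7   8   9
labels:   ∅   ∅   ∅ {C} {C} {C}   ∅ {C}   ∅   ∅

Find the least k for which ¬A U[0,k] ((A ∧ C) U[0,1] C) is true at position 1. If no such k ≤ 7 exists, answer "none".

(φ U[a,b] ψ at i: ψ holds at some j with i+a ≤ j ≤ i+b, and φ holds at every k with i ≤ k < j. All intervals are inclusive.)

2

Need earliest j ≥ 1 with ((A ∧ C) U[0,1] C), and ¬A at every k in [1,j-1].
  j=1: rhs fails.
  j=2: rhs fails.
  j=3: rhs holds; lhs holds on [1,2]. k = 2.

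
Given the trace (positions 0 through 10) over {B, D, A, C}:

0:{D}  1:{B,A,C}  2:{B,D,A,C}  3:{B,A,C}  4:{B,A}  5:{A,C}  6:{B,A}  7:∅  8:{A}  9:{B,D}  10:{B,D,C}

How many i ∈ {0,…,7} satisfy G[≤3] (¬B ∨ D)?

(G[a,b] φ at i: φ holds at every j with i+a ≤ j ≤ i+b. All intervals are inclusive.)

1

Evaluate at each i in [0,7]:
  i=0: ✗ (fails at j=1)
  i=1: ✗ (fails at j=1)
  i=2: ✗ (fails at j=3)
  i=3: ✗ (fails at j=3)
  i=4: ✗ (fails at j=4)
  i=5: ✗ (fails at j=6)
  i=6: ✗ (fails at j=6)
  i=7: ✓ (all of [7,10])
Positions where it holds: {7} → 1.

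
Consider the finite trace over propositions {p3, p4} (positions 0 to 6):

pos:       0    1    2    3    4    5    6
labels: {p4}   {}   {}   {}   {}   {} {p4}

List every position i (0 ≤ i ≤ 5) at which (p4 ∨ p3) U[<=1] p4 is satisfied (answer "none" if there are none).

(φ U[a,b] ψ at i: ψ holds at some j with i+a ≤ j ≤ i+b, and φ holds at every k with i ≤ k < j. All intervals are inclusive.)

Evaluate at each i in [0,5]:
  i=0: ✓ (rhs at j=0)
  i=1: ✗ (no rhs in [1,2])
  i=2: ✗ (no rhs in [2,3])
  i=3: ✗ (no rhs in [3,4])
  i=4: ✗ (no rhs in [4,5])
  i=5: ✗ (lhs fails at k=5 before rhs at j=6)

0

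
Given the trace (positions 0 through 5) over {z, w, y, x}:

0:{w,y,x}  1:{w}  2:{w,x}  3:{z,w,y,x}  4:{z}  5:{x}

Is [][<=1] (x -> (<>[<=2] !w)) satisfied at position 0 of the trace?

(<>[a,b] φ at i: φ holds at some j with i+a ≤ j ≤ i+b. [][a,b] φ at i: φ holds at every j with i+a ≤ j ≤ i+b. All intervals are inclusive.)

False

Check (x -> (<>[<=2] !w)) at every j in [0,1]:
  j=0: antecedent true; consequent fails (none in [0,2]) → ✗
  j=1: antecedent false → ✓
Fails at j=0 → formula fails.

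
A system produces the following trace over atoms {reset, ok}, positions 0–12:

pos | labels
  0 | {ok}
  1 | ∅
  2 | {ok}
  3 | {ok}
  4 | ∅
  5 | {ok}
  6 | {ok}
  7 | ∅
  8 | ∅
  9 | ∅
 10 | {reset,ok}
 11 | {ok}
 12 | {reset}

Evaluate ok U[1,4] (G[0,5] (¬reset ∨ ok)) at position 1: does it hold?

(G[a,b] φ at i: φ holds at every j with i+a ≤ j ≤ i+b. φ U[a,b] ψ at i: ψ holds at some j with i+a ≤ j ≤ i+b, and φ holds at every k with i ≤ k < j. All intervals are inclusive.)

False

Need some j in [2,5] with G[0,5] (¬reset ∨ ok), and ok at every k in [1,j-1].
  j=2: G[0,5] (¬reset ∨ ok) holds, but ok fails at k=1 → not this j.
  j=3: G[0,5] (¬reset ∨ ok) holds, but ok fails at k=1 → not this j.
  j=4: G[0,5] (¬reset ∨ ok) holds, but ok fails at k=1 → not this j.
  j=5: G[0,5] (¬reset ∨ ok) holds, but ok fails at k=1 → not this j.
No j in the window works → until fails.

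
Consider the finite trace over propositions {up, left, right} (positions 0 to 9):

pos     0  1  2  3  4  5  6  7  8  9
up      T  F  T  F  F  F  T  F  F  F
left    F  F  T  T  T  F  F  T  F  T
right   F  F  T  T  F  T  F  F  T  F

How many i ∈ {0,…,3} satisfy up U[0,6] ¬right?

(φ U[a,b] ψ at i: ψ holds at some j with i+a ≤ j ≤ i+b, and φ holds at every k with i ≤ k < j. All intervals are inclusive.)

2

Evaluate at each i in [0,3]:
  i=0: ✓ (rhs at j=0)
  i=1: ✓ (rhs at j=1)
  i=2: ✗ (lhs fails at k=3 before rhs at j=4)
  i=3: ✗ (lhs fails at k=3 before rhs at j=4)
Positions where it holds: {0, 1} → 2.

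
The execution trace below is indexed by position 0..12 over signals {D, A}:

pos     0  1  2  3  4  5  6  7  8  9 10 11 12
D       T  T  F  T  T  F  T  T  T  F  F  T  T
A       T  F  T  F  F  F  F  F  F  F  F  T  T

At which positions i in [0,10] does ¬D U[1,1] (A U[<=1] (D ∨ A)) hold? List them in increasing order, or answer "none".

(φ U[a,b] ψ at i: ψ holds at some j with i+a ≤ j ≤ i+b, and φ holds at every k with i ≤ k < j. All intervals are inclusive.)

2, 5, 10

Evaluate at each i in [0,10]:
  i=0: ✗ (lhs fails at k=0 before rhs at j=1)
  i=1: ✗ (lhs fails at k=1 before rhs at j=2)
  i=2: ✓ (rhs at j=3; lhs holds on [2,2])
  i=3: ✗ (lhs fails at k=3 before rhs at j=4)
  i=4: ✗ (no rhs in [5,5])
  i=5: ✓ (rhs at j=6; lhs holds on [5,5])
  i=6: ✗ (lhs fails at k=6 before rhs at j=7)
  i=7: ✗ (lhs fails at k=7 before rhs at j=8)
  i=8: ✗ (no rhs in [9,9])
  i=9: ✗ (no rhs in [10,10])
  i=10: ✓ (rhs at j=11; lhs holds on [10,10])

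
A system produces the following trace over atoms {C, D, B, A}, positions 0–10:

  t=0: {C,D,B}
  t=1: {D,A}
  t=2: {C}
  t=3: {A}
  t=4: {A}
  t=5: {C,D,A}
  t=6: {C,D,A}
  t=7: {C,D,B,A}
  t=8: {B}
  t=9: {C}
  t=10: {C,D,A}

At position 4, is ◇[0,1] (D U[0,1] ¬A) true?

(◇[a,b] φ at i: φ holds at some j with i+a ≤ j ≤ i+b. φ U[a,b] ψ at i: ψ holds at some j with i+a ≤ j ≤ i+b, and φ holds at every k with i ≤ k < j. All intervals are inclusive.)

No

Check (D U[0,1] ¬A) at each j in [4,5]:
  j=4: fails
  j=5: fails
No position in the window satisfies it → formula fails.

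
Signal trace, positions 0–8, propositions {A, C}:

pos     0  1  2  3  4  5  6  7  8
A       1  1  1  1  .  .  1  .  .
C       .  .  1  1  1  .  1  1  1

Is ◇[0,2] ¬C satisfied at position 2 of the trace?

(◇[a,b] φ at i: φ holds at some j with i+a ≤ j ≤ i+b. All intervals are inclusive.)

Does not hold

Check ¬C at each j in [2,4]:
  j=2: false
  j=3: false
  j=4: false
No position in the window satisfies it → formula fails.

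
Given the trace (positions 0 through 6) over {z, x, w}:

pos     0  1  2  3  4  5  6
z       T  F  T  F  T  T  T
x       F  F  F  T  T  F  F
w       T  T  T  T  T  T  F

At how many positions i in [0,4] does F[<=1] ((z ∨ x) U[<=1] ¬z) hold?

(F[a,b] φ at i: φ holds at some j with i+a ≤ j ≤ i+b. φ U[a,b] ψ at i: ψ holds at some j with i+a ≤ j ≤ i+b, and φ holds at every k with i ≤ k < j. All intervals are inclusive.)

4

Evaluate at each i in [0,4]:
  i=0: ✓ (witness j=0)
  i=1: ✓ (witness j=1)
  i=2: ✓ (witness j=2)
  i=3: ✓ (witness j=3)
  i=4: ✗ (none in [4,5])
Positions where it holds: {0, 1, 2, 3} → 4.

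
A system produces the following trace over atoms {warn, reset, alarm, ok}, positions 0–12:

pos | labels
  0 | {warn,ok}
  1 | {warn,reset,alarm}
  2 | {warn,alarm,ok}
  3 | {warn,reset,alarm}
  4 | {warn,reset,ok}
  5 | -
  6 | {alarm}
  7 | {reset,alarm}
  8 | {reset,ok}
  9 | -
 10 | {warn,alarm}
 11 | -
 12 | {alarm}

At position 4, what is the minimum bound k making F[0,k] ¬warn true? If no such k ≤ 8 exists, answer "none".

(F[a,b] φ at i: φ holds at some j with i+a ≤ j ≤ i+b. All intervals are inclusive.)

Scan j = 4,5,… for ¬warn:
  j=4: fails
  j=5: holds
First hit at j=5, so smallest k = 5-4 = 1.

1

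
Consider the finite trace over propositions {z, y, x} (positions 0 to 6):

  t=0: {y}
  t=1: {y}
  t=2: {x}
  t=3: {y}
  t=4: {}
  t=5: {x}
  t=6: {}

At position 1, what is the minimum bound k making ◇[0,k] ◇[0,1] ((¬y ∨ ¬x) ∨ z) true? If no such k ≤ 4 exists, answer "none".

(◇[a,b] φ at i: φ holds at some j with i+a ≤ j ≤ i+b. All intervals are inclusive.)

0

Scan j = 1,2,… for ◇[0,1] ((¬y ∨ ¬x) ∨ z):
  j=1: holds
First hit at j=1, so smallest k = 1-1 = 0.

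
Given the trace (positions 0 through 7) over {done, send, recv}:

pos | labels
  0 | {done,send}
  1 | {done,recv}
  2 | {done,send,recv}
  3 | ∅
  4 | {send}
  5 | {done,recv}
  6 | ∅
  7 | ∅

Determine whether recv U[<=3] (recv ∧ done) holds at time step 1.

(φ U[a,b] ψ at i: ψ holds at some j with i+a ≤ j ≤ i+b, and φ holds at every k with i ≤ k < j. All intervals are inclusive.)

Need some j in [1,4] with (recv ∧ done), and recv at every k in [1,j-1].
  j=1: (recv ∧ done) holds; no prefix to check → satisfied.

Holds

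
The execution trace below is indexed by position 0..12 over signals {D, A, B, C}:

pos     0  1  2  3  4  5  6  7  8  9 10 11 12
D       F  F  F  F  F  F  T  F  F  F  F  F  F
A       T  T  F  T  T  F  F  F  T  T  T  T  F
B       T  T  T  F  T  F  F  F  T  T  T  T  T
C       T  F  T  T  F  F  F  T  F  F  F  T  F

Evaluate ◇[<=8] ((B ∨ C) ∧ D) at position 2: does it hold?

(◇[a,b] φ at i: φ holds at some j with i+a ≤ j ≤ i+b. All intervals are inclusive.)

Check ((B ∨ C) ∧ D) at each j in [2,10]:
  j=2: false
  j=3: false
  j=4: false
  j=5: false
  j=6: false
  j=7: false
  j=8: false
  j=9: false
  j=10: false
No position in the window satisfies it → formula fails.

No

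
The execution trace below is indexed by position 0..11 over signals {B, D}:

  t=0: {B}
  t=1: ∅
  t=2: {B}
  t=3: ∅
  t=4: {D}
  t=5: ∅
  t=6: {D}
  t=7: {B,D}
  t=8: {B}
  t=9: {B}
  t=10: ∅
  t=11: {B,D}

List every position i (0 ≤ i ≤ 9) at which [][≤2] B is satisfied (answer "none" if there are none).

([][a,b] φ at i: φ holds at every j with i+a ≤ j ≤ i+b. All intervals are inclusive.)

7

Evaluate at each i in [0,9]:
  i=0: ✗ (fails at j=1)
  i=1: ✗ (fails at j=1)
  i=2: ✗ (fails at j=3)
  i=3: ✗ (fails at j=3)
  i=4: ✗ (fails at j=4)
  i=5: ✗ (fails at j=5)
  i=6: ✗ (fails at j=6)
  i=7: ✓ (all of [7,9])
  i=8: ✗ (fails at j=10)
  i=9: ✗ (fails at j=10)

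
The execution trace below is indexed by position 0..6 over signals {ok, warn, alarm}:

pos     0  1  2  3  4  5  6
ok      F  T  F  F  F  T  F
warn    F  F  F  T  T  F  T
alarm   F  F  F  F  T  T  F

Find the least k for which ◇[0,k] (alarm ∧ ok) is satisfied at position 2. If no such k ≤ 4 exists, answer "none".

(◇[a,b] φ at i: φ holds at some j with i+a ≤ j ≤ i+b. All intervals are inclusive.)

3

Scan j = 2,3,… for (alarm ∧ ok):
  j=2: fails
  j=3: fails
  j=4: fails
  j=5: holds
First hit at j=5, so smallest k = 5-2 = 3.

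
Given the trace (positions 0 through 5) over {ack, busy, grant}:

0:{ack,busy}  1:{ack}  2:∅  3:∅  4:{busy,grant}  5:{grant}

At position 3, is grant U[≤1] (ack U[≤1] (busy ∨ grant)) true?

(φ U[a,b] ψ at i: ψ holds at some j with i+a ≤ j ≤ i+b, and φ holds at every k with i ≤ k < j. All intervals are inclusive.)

False

Need some j in [3,4] with (ack U[≤1] (busy ∨ grant)), and grant at every k in [3,j-1].
  j=3: (ack U[≤1] (busy ∨ grant)) — fails.
  j=4: (ack U[≤1] (busy ∨ grant)) holds, but grant fails at k=3 → not this j.
No j in the window works → until fails.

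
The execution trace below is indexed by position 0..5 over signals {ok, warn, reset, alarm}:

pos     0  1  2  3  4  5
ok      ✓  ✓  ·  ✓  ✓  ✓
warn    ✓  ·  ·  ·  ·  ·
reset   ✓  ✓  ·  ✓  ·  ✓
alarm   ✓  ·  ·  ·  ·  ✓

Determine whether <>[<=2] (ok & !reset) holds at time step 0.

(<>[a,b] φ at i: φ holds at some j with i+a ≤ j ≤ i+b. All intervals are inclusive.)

False

Check (ok & !reset) at each j in [0,2]:
  j=0: false
  j=1: false
  j=2: false
No position in the window satisfies it → formula fails.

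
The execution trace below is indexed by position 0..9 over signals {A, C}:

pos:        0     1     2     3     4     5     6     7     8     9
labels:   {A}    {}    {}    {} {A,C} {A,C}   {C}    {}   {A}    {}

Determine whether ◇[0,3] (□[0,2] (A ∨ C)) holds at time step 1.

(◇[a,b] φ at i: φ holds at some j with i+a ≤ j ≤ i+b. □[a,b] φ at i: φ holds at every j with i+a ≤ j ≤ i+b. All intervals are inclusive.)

Check □[0,2] (A ∨ C) at each j in [1,4]:
  j=1: fails at 1
  j=2: fails at 2
  j=3: fails at 3
  j=4: holds on [4,6]
Found at j=4 → formula holds.

Holds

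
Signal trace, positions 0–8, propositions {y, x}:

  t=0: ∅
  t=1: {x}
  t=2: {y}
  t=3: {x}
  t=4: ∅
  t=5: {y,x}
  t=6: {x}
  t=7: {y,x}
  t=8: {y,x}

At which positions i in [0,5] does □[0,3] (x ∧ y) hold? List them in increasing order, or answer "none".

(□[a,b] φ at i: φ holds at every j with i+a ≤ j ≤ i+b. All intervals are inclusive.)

Evaluate at each i in [0,5]:
  i=0: ✗ (fails at j=0)
  i=1: ✗ (fails at j=1)
  i=2: ✗ (fails at j=2)
  i=3: ✗ (fails at j=3)
  i=4: ✗ (fails at j=4)
  i=5: ✗ (fails at j=6)

none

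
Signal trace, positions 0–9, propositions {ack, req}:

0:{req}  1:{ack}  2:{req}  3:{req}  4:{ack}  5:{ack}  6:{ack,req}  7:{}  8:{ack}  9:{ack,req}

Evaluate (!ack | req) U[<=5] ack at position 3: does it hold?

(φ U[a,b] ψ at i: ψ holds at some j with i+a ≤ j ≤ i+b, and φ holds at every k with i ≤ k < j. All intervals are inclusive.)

Need some j in [3,8] with ack, and (!ack | req) at every k in [3,j-1].
  j=3: ack false.
  j=4: ack holds; (!ack | req) holds at every k in [3,3] → satisfied.

Yes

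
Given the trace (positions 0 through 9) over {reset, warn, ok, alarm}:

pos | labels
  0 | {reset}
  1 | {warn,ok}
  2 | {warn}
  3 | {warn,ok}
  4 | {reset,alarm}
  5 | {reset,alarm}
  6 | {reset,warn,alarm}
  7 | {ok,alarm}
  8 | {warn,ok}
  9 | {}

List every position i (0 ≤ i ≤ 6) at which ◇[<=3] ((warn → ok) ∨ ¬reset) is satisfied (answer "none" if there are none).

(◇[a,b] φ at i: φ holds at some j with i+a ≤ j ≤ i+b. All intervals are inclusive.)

Evaluate at each i in [0,6]:
  i=0: ✓ (witness j=0)
  i=1: ✓ (witness j=1)
  i=2: ✓ (witness j=2)
  i=3: ✓ (witness j=3)
  i=4: ✓ (witness j=4)
  i=5: ✓ (witness j=5)
  i=6: ✓ (witness j=7)

0, 1, 2, 3, 4, 5, 6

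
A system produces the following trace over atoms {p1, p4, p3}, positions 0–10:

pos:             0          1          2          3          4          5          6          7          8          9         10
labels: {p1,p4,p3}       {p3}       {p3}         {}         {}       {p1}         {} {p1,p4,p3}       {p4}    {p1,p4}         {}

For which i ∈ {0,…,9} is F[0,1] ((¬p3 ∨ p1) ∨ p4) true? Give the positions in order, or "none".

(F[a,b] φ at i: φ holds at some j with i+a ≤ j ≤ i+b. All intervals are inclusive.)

0, 2, 3, 4, 5, 6, 7, 8, 9

Evaluate at each i in [0,9]:
  i=0: ✓ (witness j=0)
  i=1: ✗ (none in [1,2])
  i=2: ✓ (witness j=3)
  i=3: ✓ (witness j=3)
  i=4: ✓ (witness j=4)
  i=5: ✓ (witness j=5)
  i=6: ✓ (witness j=6)
  i=7: ✓ (witness j=7)
  i=8: ✓ (witness j=8)
  i=9: ✓ (witness j=9)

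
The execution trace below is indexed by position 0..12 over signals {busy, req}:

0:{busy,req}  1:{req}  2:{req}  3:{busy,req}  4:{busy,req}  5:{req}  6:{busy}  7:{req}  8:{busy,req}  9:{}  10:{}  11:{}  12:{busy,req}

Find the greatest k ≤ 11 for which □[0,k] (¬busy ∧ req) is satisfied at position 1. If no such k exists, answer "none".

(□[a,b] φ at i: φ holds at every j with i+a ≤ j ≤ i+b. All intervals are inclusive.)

1

(¬busy ∧ req) must hold from j=1 onward; find where it first fails.
  j=1: holds
  j=2: holds
  j=3: fails
Holds on [1,2], so largest k = 1.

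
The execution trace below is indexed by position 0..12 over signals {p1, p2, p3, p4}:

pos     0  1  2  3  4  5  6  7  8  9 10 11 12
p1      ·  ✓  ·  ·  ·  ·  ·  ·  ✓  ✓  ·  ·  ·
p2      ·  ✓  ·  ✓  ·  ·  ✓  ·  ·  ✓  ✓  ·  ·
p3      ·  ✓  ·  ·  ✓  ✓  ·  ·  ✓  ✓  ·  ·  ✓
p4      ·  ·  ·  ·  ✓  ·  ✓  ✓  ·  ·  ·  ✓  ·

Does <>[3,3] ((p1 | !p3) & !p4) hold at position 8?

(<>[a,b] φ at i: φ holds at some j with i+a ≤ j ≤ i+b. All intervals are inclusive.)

Does not hold

Check ((p1 | !p3) & !p4) at each j in [11,11]:
  j=11: false
No position in the window satisfies it → formula fails.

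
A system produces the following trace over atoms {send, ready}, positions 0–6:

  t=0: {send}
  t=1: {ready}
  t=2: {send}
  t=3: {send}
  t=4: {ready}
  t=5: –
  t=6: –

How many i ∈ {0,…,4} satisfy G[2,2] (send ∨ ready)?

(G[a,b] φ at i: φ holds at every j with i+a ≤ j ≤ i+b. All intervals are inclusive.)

Evaluate at each i in [0,4]:
  i=0: ✓ (all of [2,2])
  i=1: ✓ (all of [3,3])
  i=2: ✓ (all of [4,4])
  i=3: ✗ (fails at j=5)
  i=4: ✗ (fails at j=6)
Positions where it holds: {0, 1, 2} → 3.

3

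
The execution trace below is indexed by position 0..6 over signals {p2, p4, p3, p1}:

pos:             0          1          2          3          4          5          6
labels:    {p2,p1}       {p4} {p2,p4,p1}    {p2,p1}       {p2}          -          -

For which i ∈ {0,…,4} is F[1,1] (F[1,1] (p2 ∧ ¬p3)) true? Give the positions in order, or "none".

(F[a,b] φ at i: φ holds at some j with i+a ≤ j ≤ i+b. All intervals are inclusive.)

0, 1, 2

Evaluate at each i in [0,4]:
  i=0: ✓ (witness j=1)
  i=1: ✓ (witness j=2)
  i=2: ✓ (witness j=3)
  i=3: ✗ (none in [4,4])
  i=4: ✗ (none in [5,5])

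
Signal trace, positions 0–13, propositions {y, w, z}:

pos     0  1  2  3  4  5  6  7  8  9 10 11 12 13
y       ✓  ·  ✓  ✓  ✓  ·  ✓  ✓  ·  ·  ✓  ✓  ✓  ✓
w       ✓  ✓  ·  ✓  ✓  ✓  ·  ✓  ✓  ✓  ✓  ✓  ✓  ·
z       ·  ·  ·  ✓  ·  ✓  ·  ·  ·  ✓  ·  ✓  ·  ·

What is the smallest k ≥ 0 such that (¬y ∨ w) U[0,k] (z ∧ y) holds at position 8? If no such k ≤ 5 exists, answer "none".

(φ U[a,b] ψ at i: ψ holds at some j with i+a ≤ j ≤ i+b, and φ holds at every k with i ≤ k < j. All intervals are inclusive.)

3

Need earliest j ≥ 8 with (z ∧ y), and (¬y ∨ w) at every k in [8,j-1].
  j=8: rhs fails.
  j=9: rhs fails.
  j=10: rhs fails.
  j=11: rhs holds; lhs holds on [8,10]. k = 3.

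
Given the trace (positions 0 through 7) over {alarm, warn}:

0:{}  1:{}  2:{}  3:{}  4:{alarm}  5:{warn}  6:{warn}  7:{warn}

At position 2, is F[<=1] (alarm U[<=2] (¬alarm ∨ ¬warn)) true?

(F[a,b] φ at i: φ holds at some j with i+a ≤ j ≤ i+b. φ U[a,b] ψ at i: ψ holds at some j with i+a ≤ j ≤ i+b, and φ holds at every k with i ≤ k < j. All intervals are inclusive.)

Check (alarm U[<=2] (¬alarm ∨ ¬warn)) at each j in [2,3]:
  j=2: holds
  j=3: holds
Found at j=2 → formula holds.

Yes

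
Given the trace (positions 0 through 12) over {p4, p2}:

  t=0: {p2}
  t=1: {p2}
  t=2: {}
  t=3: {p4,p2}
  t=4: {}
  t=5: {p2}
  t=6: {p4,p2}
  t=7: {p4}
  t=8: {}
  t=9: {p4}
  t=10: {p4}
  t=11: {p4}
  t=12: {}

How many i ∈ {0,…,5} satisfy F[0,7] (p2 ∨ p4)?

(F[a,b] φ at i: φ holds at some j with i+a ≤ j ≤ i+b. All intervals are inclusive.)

6

Evaluate at each i in [0,5]:
  i=0: ✓ (witness j=0)
  i=1: ✓ (witness j=1)
  i=2: ✓ (witness j=3)
  i=3: ✓ (witness j=3)
  i=4: ✓ (witness j=5)
  i=5: ✓ (witness j=5)
Positions where it holds: {0, 1, 2, 3, 4, 5} → 6.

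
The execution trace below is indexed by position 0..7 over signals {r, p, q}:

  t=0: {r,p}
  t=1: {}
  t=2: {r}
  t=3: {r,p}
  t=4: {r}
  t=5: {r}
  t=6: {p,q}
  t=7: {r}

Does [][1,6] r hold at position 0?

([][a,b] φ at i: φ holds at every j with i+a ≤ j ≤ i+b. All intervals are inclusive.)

No

Check r at every j in [1,6]:
  j=1: false
  j=2: true
  j=3: true
  j=4: true
  j=5: true
  j=6: false
Fails at j=1 → formula fails.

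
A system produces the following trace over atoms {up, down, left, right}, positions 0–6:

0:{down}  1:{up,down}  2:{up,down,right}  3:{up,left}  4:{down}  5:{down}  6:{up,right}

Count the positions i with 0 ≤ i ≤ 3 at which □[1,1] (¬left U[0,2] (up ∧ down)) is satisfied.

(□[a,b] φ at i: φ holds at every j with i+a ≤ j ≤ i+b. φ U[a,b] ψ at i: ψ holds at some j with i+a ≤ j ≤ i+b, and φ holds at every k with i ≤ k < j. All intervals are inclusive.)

Evaluate at each i in [0,3]:
  i=0: ✓ (all of [1,1])
  i=1: ✓ (all of [2,2])
  i=2: ✗ (fails at j=3)
  i=3: ✗ (fails at j=4)
Positions where it holds: {0, 1} → 2.

2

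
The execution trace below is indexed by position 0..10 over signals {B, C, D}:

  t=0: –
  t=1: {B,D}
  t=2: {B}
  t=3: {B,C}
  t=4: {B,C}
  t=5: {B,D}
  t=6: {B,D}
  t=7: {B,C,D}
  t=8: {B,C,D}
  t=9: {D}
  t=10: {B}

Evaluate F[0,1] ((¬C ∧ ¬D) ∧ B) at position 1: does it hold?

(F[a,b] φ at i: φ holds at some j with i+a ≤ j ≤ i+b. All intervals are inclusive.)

True

Check ((¬C ∧ ¬D) ∧ B) at each j in [1,2]:
  j=1: false
  j=2: true
Found at j=2 → formula holds.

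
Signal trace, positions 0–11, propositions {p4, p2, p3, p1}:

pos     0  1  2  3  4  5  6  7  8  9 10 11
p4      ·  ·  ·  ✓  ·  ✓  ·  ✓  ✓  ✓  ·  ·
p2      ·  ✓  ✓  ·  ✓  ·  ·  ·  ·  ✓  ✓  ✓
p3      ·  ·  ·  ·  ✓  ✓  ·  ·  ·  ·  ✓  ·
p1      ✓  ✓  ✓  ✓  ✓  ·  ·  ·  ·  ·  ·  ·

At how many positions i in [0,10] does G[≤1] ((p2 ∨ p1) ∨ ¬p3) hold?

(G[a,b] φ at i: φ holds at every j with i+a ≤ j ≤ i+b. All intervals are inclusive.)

Evaluate at each i in [0,10]:
  i=0: ✓ (all of [0,1])
  i=1: ✓ (all of [1,2])
  i=2: ✓ (all of [2,3])
  i=3: ✓ (all of [3,4])
  i=4: ✗ (fails at j=5)
  i=5: ✗ (fails at j=5)
  i=6: ✓ (all of [6,7])
  i=7: ✓ (all of [7,8])
  i=8: ✓ (all of [8,9])
  i=9: ✓ (all of [9,10])
  i=10: ✓ (all of [10,11])
Positions where it holds: {0, 1, 2, 3, 6, 7, 8, 9, 10} → 9.

9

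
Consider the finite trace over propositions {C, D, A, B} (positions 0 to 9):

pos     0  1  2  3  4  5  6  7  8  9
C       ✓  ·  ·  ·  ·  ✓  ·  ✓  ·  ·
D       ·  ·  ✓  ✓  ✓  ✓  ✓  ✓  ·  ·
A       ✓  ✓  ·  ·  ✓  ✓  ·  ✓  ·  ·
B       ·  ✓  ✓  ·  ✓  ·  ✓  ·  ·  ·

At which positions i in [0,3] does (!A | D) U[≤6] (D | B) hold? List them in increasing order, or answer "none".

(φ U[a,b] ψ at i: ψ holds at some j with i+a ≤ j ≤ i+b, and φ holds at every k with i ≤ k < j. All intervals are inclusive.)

1, 2, 3

Evaluate at each i in [0,3]:
  i=0: ✗ (lhs fails at k=0 before rhs at j=1)
  i=1: ✓ (rhs at j=1)
  i=2: ✓ (rhs at j=2)
  i=3: ✓ (rhs at j=3)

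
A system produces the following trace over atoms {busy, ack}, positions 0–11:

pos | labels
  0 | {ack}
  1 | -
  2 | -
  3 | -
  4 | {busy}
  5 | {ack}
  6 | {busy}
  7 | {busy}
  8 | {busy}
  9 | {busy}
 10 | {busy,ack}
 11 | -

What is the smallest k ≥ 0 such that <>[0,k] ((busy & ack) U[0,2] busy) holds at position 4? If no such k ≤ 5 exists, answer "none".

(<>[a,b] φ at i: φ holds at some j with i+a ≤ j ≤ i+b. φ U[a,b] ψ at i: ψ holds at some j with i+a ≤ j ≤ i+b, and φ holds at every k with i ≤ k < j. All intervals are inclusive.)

0

Scan j = 4,5,… for ((busy & ack) U[0,2] busy):
  j=4: holds
First hit at j=4, so smallest k = 4-4 = 0.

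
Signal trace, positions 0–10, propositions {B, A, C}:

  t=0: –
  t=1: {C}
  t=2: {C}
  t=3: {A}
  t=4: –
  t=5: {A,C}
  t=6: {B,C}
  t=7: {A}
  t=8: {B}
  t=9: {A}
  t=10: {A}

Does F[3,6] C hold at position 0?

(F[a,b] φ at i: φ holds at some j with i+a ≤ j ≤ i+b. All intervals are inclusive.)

Check C at each j in [3,6]:
  j=3: false
  j=4: false
  j=5: true
  j=6: true
Found at j=5 → formula holds.

True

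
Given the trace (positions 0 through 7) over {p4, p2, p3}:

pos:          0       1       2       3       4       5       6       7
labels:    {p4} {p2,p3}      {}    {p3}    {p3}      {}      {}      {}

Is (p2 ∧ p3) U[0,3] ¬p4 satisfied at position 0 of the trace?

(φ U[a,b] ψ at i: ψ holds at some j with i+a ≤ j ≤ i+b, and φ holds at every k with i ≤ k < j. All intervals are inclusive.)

Does not hold

Need some j in [0,3] with ¬p4, and (p2 ∧ p3) at every k in [0,j-1].
  j=0: ¬p4 false.
  j=1: ¬p4 holds, but (p2 ∧ p3) fails at k=0 → not this j.
  j=2: ¬p4 holds, but (p2 ∧ p3) fails at k=0 → not this j.
  j=3: ¬p4 holds, but (p2 ∧ p3) fails at k=0 → not this j.
No j in the window works → until fails.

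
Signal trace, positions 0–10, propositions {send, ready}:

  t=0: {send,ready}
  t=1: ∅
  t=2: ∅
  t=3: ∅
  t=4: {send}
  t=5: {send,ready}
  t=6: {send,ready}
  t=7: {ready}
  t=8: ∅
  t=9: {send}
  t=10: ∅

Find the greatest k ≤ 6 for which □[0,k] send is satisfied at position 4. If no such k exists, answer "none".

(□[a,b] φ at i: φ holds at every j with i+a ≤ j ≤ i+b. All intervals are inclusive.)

send must hold from j=4 onward; find where it first fails.
  j=4: holds
  j=5: holds
  j=6: holds
  j=7: fails
Holds on [4,6], so largest k = 2.

2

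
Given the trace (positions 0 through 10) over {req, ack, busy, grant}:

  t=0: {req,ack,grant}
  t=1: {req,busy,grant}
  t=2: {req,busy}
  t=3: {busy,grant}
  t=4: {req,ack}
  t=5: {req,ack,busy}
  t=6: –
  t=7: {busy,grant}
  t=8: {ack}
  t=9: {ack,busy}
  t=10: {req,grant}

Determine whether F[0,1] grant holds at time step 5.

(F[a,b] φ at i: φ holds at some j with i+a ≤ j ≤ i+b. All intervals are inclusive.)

Check grant at each j in [5,6]:
  j=5: false
  j=6: false
No position in the window satisfies it → formula fails.

Does not hold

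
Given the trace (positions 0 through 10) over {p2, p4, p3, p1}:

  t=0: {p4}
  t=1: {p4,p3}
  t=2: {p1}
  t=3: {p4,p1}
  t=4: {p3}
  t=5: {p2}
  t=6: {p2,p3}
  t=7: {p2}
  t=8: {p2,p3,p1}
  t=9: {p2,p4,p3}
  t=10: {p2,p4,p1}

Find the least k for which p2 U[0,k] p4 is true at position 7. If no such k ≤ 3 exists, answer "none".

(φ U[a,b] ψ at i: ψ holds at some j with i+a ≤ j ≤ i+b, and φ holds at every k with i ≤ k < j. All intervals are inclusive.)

Need earliest j ≥ 7 with p4, and p2 at every k in [7,j-1].
  j=7: rhs fails.
  j=8: rhs fails.
  j=9: rhs holds; lhs holds on [7,8]. k = 2.

2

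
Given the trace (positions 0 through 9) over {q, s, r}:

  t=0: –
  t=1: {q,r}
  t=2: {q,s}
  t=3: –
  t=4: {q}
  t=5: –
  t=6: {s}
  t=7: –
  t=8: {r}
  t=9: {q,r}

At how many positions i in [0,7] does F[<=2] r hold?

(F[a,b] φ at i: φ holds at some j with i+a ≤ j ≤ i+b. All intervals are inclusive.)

Evaluate at each i in [0,7]:
  i=0: ✓ (witness j=1)
  i=1: ✓ (witness j=1)
  i=2: ✗ (none in [2,4])
  i=3: ✗ (none in [3,5])
  i=4: ✗ (none in [4,6])
  i=5: ✗ (none in [5,7])
  i=6: ✓ (witness j=8)
  i=7: ✓ (witness j=8)
Positions where it holds: {0, 1, 6, 7} → 4.

4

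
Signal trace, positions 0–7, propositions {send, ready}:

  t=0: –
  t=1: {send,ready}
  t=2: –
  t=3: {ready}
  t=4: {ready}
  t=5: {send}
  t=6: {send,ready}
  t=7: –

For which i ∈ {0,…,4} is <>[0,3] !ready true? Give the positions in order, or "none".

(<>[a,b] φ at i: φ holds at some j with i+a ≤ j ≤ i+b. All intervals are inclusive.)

0, 1, 2, 3, 4

Evaluate at each i in [0,4]:
  i=0: ✓ (witness j=0)
  i=1: ✓ (witness j=2)
  i=2: ✓ (witness j=2)
  i=3: ✓ (witness j=5)
  i=4: ✓ (witness j=5)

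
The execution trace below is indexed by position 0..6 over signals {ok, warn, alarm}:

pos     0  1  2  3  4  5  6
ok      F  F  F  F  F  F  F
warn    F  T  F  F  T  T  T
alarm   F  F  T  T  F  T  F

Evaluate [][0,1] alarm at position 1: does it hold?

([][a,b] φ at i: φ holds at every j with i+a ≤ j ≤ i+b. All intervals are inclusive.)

Check alarm at every j in [1,2]:
  j=1: false
  j=2: true
Fails at j=1 → formula fails.

Does not hold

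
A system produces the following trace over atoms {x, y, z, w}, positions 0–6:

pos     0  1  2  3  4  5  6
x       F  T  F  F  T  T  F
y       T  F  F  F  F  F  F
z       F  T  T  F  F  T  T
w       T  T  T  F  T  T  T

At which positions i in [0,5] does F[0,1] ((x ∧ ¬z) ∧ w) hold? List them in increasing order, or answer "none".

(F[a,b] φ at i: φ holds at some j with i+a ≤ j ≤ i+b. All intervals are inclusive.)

3, 4

Evaluate at each i in [0,5]:
  i=0: ✗ (none in [0,1])
  i=1: ✗ (none in [1,2])
  i=2: ✗ (none in [2,3])
  i=3: ✓ (witness j=4)
  i=4: ✓ (witness j=4)
  i=5: ✗ (none in [5,6])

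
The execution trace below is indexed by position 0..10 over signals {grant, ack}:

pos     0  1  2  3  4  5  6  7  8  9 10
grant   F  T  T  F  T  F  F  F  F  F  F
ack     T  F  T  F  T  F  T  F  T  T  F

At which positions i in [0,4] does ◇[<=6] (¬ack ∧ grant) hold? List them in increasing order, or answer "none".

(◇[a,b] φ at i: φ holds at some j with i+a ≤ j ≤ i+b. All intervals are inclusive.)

Evaluate at each i in [0,4]:
  i=0: ✓ (witness j=1)
  i=1: ✓ (witness j=1)
  i=2: ✗ (none in [2,8])
  i=3: ✗ (none in [3,9])
  i=4: ✗ (none in [4,10])

0, 1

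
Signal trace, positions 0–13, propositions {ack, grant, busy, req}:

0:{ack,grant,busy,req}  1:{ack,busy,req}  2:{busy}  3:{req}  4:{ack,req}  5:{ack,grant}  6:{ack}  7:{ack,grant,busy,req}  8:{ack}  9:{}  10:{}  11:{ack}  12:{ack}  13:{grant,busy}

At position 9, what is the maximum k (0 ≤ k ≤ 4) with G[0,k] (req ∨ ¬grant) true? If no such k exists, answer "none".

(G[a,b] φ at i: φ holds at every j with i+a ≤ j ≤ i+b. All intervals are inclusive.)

3

(req ∨ ¬grant) must hold from j=9 onward; find where it first fails.
  j=9: holds
  j=10: holds
  j=11: holds
  j=12: holds
  j=13: fails
Holds on [9,12], so largest k = 3.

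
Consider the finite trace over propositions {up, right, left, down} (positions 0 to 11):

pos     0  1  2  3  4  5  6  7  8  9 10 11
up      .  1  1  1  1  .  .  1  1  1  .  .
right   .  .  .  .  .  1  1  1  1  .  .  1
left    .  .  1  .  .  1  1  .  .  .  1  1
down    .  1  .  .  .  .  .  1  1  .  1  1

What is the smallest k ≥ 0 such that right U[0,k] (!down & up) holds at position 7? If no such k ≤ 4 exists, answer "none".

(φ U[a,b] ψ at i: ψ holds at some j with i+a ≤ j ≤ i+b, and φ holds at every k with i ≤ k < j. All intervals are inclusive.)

Need earliest j ≥ 7 with (!down & up), and right at every k in [7,j-1].
  j=7: rhs fails.
  j=8: rhs fails.
  j=9: rhs holds; lhs holds on [7,8]. k = 2.

2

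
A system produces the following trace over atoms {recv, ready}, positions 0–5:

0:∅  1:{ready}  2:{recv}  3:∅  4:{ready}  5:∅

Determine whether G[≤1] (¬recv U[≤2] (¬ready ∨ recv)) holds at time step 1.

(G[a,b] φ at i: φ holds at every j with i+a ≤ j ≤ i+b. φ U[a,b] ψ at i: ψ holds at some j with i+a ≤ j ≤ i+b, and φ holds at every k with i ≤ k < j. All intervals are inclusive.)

Check (¬recv U[≤2] (¬ready ∨ recv)) at every j in [1,2]:
  j=1: holds
  j=2: holds
All positions satisfy it → formula holds.

Holds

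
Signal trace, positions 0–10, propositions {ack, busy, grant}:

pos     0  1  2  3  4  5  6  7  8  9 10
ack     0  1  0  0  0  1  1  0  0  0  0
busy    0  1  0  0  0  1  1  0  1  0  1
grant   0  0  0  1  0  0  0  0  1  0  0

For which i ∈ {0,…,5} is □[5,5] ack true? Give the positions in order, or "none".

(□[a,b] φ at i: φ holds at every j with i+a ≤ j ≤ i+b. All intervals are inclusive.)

Evaluate at each i in [0,5]:
  i=0: ✓ (all of [5,5])
  i=1: ✓ (all of [6,6])
  i=2: ✗ (fails at j=7)
  i=3: ✗ (fails at j=8)
  i=4: ✗ (fails at j=9)
  i=5: ✗ (fails at j=10)

0, 1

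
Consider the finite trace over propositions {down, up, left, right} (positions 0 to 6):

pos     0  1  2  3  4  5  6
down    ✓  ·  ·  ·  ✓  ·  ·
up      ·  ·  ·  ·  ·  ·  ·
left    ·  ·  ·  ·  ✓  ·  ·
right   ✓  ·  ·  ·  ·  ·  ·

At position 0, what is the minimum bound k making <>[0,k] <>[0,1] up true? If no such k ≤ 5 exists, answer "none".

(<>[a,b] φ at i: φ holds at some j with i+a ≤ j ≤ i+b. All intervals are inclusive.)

none

Scan j = 0,1,… for <>[0,1] up:
  j=0: fails
  j=1: fails
  j=2: fails
  j=3: fails
  j=4: fails
  j=5: fails
No j in [0,5] satisfies it → none.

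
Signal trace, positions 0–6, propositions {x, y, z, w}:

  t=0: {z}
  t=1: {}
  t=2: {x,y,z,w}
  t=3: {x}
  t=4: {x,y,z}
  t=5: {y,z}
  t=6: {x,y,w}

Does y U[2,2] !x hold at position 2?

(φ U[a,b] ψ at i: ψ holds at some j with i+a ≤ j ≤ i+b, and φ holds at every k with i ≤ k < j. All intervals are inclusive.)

Need some j in [4,4] with !x, and y at every k in [2,j-1].
  j=4: !x false.
No j in the window works → until fails.

No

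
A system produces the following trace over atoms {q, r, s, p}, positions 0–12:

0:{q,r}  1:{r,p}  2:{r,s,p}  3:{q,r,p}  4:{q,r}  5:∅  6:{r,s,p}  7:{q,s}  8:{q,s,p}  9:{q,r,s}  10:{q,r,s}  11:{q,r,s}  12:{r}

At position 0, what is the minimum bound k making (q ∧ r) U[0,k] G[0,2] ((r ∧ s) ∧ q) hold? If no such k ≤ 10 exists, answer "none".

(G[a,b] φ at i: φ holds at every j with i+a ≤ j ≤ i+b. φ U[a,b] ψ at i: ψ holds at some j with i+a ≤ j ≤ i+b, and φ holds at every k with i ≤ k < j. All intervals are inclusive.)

none

Need earliest j ≥ 0 with G[0,2] ((r ∧ s) ∧ q), and (q ∧ r) at every k in [0,j-1].
  j=0: rhs fails.
  j=1: rhs fails.
  j=2: rhs fails.
  j=3: rhs fails.
  j=4: rhs fails.
  j=5: rhs fails.
  j=6: rhs fails.
  j=7: rhs fails.
  j=8: rhs fails.
  j=9: rhs holds but lhs fails at k=1.
  j=10: rhs fails.
No witness within the range → none.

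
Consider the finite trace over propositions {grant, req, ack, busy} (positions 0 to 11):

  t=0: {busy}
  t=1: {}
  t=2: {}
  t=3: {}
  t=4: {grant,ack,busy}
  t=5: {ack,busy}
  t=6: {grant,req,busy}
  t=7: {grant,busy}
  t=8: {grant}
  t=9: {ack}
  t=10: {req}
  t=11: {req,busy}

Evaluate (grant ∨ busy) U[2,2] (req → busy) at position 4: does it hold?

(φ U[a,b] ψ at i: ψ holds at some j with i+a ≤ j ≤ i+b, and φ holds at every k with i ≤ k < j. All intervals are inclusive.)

Need some j in [6,6] with (req → busy), and (grant ∨ busy) at every k in [4,j-1].
  j=6: (req → busy) holds; (grant ∨ busy) holds at every k in [4,5] → satisfied.

True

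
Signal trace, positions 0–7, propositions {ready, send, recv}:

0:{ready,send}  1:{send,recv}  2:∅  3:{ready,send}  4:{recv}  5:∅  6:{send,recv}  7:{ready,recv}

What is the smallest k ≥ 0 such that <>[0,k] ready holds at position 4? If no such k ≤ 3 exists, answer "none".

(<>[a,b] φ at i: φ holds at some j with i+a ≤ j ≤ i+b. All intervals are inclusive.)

Scan j = 4,5,… for ready:
  j=4: fails
  j=5: fails
  j=6: fails
  j=7: holds
First hit at j=7, so smallest k = 7-4 = 3.

3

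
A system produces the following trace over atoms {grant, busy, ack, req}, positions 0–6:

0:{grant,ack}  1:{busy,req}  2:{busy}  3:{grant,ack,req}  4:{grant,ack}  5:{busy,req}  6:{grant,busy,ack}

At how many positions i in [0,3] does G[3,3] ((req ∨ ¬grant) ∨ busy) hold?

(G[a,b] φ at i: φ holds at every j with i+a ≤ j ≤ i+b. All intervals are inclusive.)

3

Evaluate at each i in [0,3]:
  i=0: ✓ (all of [3,3])
  i=1: ✗ (fails at j=4)
  i=2: ✓ (all of [5,5])
  i=3: ✓ (all of [6,6])
Positions where it holds: {0, 2, 3} → 3.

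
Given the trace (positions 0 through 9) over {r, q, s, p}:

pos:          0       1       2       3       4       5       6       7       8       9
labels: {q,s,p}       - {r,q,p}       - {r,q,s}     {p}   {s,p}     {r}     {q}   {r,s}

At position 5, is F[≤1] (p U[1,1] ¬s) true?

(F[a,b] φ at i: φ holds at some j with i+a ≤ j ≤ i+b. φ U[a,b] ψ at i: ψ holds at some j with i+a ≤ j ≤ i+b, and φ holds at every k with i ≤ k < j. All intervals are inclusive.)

True

Check (p U[1,1] ¬s) at each j in [5,6]:
  j=5: fails
  j=6: holds
Found at j=6 → formula holds.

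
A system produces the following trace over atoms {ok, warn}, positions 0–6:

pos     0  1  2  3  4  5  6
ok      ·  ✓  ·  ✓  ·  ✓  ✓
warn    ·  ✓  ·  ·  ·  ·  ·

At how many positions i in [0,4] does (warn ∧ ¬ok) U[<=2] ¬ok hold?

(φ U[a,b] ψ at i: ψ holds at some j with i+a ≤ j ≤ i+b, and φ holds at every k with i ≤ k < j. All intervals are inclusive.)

3

Evaluate at each i in [0,4]:
  i=0: ✓ (rhs at j=0)
  i=1: ✗ (lhs fails at k=1 before rhs at j=2)
  i=2: ✓ (rhs at j=2)
  i=3: ✗ (lhs fails at k=3 before rhs at j=4)
  i=4: ✓ (rhs at j=4)
Positions where it holds: {0, 2, 4} → 3.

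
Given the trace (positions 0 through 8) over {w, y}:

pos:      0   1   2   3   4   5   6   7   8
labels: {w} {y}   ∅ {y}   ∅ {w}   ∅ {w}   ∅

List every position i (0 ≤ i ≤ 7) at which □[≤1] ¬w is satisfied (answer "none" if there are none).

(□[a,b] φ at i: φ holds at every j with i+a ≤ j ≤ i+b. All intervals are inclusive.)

Evaluate at each i in [0,7]:
  i=0: ✗ (fails at j=0)
  i=1: ✓ (all of [1,2])
  i=2: ✓ (all of [2,3])
  i=3: ✓ (all of [3,4])
  i=4: ✗ (fails at j=5)
  i=5: ✗ (fails at j=5)
  i=6: ✗ (fails at j=7)
  i=7: ✗ (fails at j=7)

1, 2, 3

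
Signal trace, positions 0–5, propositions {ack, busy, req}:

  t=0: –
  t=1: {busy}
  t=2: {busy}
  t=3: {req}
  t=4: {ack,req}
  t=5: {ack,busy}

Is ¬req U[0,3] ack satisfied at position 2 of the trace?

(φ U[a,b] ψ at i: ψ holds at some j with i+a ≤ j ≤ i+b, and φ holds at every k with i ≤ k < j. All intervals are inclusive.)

False

Need some j in [2,5] with ack, and ¬req at every k in [2,j-1].
  j=2: ack false.
  j=3: ack false.
  j=4: ack holds, but ¬req fails at k=3 → not this j.
  j=5: ack holds, but ¬req fails at k=3 → not this j.
No j in the window works → until fails.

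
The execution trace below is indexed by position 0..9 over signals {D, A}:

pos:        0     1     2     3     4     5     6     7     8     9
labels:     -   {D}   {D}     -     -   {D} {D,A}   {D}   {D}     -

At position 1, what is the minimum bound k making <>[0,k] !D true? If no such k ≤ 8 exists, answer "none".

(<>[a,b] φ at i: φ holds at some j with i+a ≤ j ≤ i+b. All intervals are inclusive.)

2

Scan j = 1,2,… for !D:
  j=1: fails
  j=2: fails
  j=3: holds
First hit at j=3, so smallest k = 3-1 = 2.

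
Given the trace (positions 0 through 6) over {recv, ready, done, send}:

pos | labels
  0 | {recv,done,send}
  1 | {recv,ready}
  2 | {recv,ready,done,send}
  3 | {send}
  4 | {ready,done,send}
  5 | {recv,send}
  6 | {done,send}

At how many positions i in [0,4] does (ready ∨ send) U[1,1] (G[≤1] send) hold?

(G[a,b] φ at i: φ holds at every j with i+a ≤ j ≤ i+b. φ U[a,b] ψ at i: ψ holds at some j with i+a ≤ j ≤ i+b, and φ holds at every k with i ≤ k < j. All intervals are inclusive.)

4

Evaluate at each i in [0,4]:
  i=0: ✗ (no rhs in [1,1])
  i=1: ✓ (rhs at j=2; lhs holds on [1,1])
  i=2: ✓ (rhs at j=3; lhs holds on [2,2])
  i=3: ✓ (rhs at j=4; lhs holds on [3,3])
  i=4: ✓ (rhs at j=5; lhs holds on [4,4])
Positions where it holds: {1, 2, 3, 4} → 4.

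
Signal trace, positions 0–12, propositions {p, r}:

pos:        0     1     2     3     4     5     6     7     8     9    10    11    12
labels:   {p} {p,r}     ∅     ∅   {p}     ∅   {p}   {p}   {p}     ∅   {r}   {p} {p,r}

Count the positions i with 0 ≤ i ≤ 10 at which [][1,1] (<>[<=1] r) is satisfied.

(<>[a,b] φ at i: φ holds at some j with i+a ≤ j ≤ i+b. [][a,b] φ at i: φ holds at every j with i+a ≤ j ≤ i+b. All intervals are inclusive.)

Evaluate at each i in [0,10]:
  i=0: ✓ (all of [1,1])
  i=1: ✗ (fails at j=2)
  i=2: ✗ (fails at j=3)
  i=3: ✗ (fails at j=4)
  i=4: ✗ (fails at j=5)
  i=5: ✗ (fails at j=6)
  i=6: ✗ (fails at j=7)
  i=7: ✗ (fails at j=8)
  i=8: ✓ (all of [9,9])
  i=9: ✓ (all of [10,10])
  i=10: ✓ (all of [11,11])
Positions where it holds: {0, 8, 9, 10} → 4.

4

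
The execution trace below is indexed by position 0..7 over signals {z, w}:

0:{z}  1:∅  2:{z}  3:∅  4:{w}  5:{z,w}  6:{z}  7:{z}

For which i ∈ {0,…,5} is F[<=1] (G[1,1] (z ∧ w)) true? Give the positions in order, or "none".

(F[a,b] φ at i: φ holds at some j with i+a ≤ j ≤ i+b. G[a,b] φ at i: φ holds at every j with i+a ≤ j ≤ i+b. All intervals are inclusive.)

3, 4

Evaluate at each i in [0,5]:
  i=0: ✗ (none in [0,1])
  i=1: ✗ (none in [1,2])
  i=2: ✗ (none in [2,3])
  i=3: ✓ (witness j=4)
  i=4: ✓ (witness j=4)
  i=5: ✗ (none in [5,6])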